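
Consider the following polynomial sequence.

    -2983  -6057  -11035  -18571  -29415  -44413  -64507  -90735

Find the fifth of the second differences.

D1: -3074, -4978, -7536, -10844, -14998, -20094, -26228
D2: -1904, -2558, -3308, -4154, -5096, -6134
D3: -654, -750, -846, -942, -1038
D4: -96, -96, -96, -96

-5096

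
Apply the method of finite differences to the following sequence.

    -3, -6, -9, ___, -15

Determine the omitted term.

-12

Using the first 3 terms:
D1: -3  -3
Constant first difference = -3.
Extend forward: -9 − 3 = -12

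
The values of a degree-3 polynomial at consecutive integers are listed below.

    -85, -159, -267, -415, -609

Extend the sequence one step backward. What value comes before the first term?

-39

-74, -108, -148, -194
-34, -40, -46
-6, -6
The third differences are constant at -6.
Work back: -34 + 6 = -28;  -74 + 28 = -46;  -85 + 46 = -39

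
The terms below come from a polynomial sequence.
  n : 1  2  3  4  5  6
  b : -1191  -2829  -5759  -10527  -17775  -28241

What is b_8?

-62259

First differences: -1638  -2930  -4768  -7248  -10466
Second differences: -1292  -1838  -2480  -3218
Third differences: -546  -642  -738
Fourth differences: -96  -96
Constant fourth difference = -96, so extend:
-738 − 96 = -834;  -3218 − 834 = -4052;  -10466 − 4052 = -14518;  -28241 − 14518 = -42759
-834 − 96 = -930;  -4052 − 930 = -4982;  -14518 − 4982 = -19500;  -42759 − 19500 = -62259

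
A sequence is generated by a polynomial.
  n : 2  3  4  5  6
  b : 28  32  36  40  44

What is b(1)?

D1: 4, 4, 4, 4
The first differences are constant at 4.
Work back: 28 − 4 = 24

24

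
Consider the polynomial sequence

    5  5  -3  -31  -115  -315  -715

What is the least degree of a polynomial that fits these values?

4

0, -8, -28, -84, -200, -400
-8, -20, -56, -116, -200
-12, -36, -60, -84
-24, -24, -24
The fourth differences are constant, so the polynomial has degree 4.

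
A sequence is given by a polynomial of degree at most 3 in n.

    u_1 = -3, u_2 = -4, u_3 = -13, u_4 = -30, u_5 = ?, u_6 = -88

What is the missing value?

-55

Using the first 4 terms:
Δ: -1  -9  -17
Δ²: -8  -8
Constant second difference = -8.
Extend forward: -17 − 8 = -25;  -30 − 25 = -55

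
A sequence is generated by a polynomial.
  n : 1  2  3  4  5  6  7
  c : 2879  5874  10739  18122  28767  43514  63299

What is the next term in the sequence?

89154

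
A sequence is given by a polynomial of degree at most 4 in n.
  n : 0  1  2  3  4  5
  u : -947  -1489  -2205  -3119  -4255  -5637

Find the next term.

D1: -542, -716, -914, -1136, -1382
D2: -174, -198, -222, -246
D3: -24, -24, -24
Constant third difference = -24, so extend:
-246 − 24 = -270;  -1382 − 270 = -1652;  -5637 − 1652 = -7289

-7289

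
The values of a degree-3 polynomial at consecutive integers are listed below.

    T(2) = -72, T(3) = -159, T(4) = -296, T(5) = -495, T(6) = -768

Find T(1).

-23

Δ: -87  -137  -199  -273
Δ²: -50  -62  -74
Δ³: -12  -12
The third differences are constant at -12.
Work back: -50 + 12 = -38;  -87 + 38 = -49;  -72 + 49 = -23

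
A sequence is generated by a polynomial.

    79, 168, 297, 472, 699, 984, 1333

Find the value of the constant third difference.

6

First differences: 89, 129, 175, 227, 285, 349
Second differences: 40, 46, 52, 58, 64
Third differences: 6, 6, 6, 6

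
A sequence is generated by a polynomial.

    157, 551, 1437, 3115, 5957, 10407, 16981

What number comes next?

D1: 394 , 886 , 1678 , 2842 , 4450 , 6574
D2: 492 , 792 , 1164 , 1608 , 2124
D3: 300 , 372 , 444 , 516
D4: 72 , 72 , 72
The fourth differences are constant (72).
516 + 72 = 588;  2124 + 588 = 2712;  6574 + 2712 = 9286;  16981 + 9286 = 26267

26267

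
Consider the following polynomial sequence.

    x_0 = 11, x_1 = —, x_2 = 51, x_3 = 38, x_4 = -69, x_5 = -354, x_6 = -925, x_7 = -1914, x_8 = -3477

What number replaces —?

30

Using the last 7 terms:
-13, -107, -285, -571, -989, -1563
-94, -178, -286, -418, -574
-84, -108, -132, -156
-24, -24, -24
Constant fourth difference = -24.
Extend backward: -84 + 24 = -60;  -94 + 60 = -34;  -13 + 34 = 21;  51 − 21 = 30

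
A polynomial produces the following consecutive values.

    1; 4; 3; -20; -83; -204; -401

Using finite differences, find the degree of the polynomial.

First differences: 3, -1, -23, -63, -121, -197
Second differences: -4, -22, -40, -58, -76
Third differences: -18, -18, -18, -18
The third differences are constant, so the polynomial has degree 3.

3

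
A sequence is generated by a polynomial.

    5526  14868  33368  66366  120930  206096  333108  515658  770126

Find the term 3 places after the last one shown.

2174198

D1: 9342 , 18500 , 32998 , 54564 , 85166 , 127012 , 182550 , 254468
D2: 9158 , 14498 , 21566 , 30602 , 41846 , 55538 , 71918
D3: 5340 , 7068 , 9036 , 11244 , 13692 , 16380
D4: 1728 , 1968 , 2208 , 2448 , 2688
D5: 240 , 240 , 240 , 240
The fifth differences are constant (240).
2688 + 240 = 2928;  16380 + 2928 = 19308;  71918 + 19308 = 91226;  254468 + 91226 = 345694;  770126 + 345694 = 1115820
2928 + 240 = 3168;  19308 + 3168 = 22476;  91226 + 22476 = 113702;  345694 + 113702 = 459396;  1115820 + 459396 = 1575216
3168 + 240 = 3408;  22476 + 3408 = 25884;  113702 + 25884 = 139586;  459396 + 139586 = 598982;  1575216 + 598982 = 2174198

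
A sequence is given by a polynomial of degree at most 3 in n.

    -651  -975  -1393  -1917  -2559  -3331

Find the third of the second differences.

Δ: -324, -418, -524, -642, -772
Δ²: -94, -106, -118, -130
Δ³: -12, -12, -12

-118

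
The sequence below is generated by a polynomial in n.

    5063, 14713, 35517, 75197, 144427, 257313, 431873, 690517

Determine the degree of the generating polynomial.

5

Δ: 9650, 20804, 39680, 69230, 112886, 174560, 258644
Δ²: 11154, 18876, 29550, 43656, 61674, 84084
Δ³: 7722, 10674, 14106, 18018, 22410
Δ⁴: 2952, 3432, 3912, 4392
Δ⁵: 480, 480, 480
The fifth differences are constant, so the polynomial has degree 5.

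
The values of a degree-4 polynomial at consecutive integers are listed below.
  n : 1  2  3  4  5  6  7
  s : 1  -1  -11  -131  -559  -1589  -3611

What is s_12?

-48971

Δ: -2 , -10 , -120 , -428 , -1030 , -2022
Δ²: -8 , -110 , -308 , -602 , -992
Δ³: -102 , -198 , -294 , -390
Δ⁴: -96 , -96 , -96
Fourth differences constant at -96.
-390 − 96 = -486;  -992 − 486 = -1478;  -2022 − 1478 = -3500;  -3611 − 3500 = -7111
-486 − 96 = -582;  -1478 − 582 = -2060;  -3500 − 2060 = -5560;  -7111 − 5560 = -12671
-582 − 96 = -678;  -2060 − 678 = -2738;  -5560 − 2738 = -8298;  -12671 − 8298 = -20969
-678 − 96 = -774;  -2738 − 774 = -3512;  -8298 − 3512 = -11810;  -20969 − 11810 = -32779
-774 − 96 = -870;  -3512 − 870 = -4382;  -11810 − 4382 = -16192;  -32779 − 16192 = -48971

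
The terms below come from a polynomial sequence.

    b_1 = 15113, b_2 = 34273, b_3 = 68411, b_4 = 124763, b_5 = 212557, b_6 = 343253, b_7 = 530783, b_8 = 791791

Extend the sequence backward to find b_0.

5447

Δ: 19160  34138  56352  87794  130696  187530  261008
Δ²: 14978  22214  31442  42902  56834  73478
Δ³: 7236  9228  11460  13932  16644
Δ⁴: 1992  2232  2472  2712
Δ⁵: 240  240  240
The fifth differences are constant at 240.
Work back: 1992 − 240 = 1752;  7236 − 1752 = 5484;  14978 − 5484 = 9494;  19160 − 9494 = 9666;  15113 − 9666 = 5447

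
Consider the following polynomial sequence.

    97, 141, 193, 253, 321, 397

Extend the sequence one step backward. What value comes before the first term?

First differences: 44, 52, 60, 68, 76
Second differences: 8, 8, 8, 8
The second differences are constant at 8.
Work back: 44 − 8 = 36;  97 − 36 = 61

61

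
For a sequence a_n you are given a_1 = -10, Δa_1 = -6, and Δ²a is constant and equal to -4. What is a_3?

Build the table forward from the leading diagonal:
Second differences: -4  -4  -4
First differences: -6  -10  -14
a: -10  -16  -26

-26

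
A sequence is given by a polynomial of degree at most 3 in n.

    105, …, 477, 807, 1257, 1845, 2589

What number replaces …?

Using the last 5 terms:
330  450  588  744
120  138  156
18  18
Constant third difference = 18.
Extend backward: 120 − 18 = 102;  330 − 102 = 228;  477 − 228 = 249

249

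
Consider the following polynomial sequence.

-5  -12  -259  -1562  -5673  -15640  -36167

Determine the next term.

Δ: -7, -247, -1303, -4111, -9967, -20527
Δ²: -240, -1056, -2808, -5856, -10560
Δ³: -816, -1752, -3048, -4704
Δ⁴: -936, -1296, -1656
Δ⁵: -360, -360
The fifth differences are constant (-360).
-1656 − 360 = -2016;  -4704 − 2016 = -6720;  -10560 − 6720 = -17280;  -20527 − 17280 = -37807;  -36167 − 37807 = -73974

-73974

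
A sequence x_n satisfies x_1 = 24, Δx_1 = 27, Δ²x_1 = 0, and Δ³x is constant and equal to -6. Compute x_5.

108

Build the table forward from the leading diagonal:
Third differences: -6  -6  -6  -6  -6
Second differences: 0  -6  -12  -18  -24
First differences: 27  27  21  9  -9
x: 24  51  78  99  108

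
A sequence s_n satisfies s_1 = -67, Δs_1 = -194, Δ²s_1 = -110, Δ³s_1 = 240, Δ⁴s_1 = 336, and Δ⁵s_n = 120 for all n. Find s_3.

-565

Build the table forward from the leading diagonal:
D5: 120, 120, 120
D4: 336, 456, 576
D3: 240, 576, 1032
D2: -110, 130, 706
D1: -194, -304, -174
s: -67, -261, -565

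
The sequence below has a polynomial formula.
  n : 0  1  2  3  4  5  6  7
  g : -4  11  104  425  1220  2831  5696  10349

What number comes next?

D1: 15  93  321  795  1611  2865  4653
D2: 78  228  474  816  1254  1788
D3: 150  246  342  438  534
D4: 96  96  96  96
Fourth differences constant at 96.
534 + 96 = 630;  1788 + 630 = 2418;  4653 + 2418 = 7071;  10349 + 7071 = 17420

17420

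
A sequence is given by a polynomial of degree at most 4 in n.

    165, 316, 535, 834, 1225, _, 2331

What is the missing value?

1720

Using the first 5 terms:
D1: 151  219  299  391
D2: 68  80  92
D3: 12  12
Constant third difference = 12.
Extend forward: 92 + 12 = 104;  391 + 104 = 495;  1225 + 495 = 1720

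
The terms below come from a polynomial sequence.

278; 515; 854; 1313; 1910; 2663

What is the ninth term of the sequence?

6038

Δ: 237  339  459  597  753
Δ²: 102  120  138  156
Δ³: 18  18  18
Third differences constant at 18.
156 + 18 = 174;  753 + 174 = 927;  2663 + 927 = 3590
174 + 18 = 192;  927 + 192 = 1119;  3590 + 1119 = 4709
192 + 18 = 210;  1119 + 210 = 1329;  4709 + 1329 = 6038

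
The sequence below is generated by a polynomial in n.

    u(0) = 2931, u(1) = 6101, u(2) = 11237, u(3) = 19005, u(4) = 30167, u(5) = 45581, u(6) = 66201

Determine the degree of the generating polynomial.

4

D1: 3170, 5136, 7768, 11162, 15414, 20620
D2: 1966, 2632, 3394, 4252, 5206
D3: 666, 762, 858, 954
D4: 96, 96, 96
The fourth differences are constant, so the polynomial has degree 4.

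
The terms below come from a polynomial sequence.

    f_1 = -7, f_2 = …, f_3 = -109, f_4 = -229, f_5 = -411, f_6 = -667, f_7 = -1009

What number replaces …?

-39

Using the last 5 terms:
First differences: -120, -182, -256, -342
Second differences: -62, -74, -86
Third differences: -12, -12
Constant third difference = -12.
Extend backward: -62 + 12 = -50;  -120 + 50 = -70;  -109 + 70 = -39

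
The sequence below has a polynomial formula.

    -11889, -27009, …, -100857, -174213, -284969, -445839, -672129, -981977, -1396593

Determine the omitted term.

Using the last 7 terms:
First differences: -73356, -110756, -160870, -226290, -309848, -414616
Second differences: -37400, -50114, -65420, -83558, -104768
Third differences: -12714, -15306, -18138, -21210
Fourth differences: -2592, -2832, -3072
Fifth differences: -240, -240
Constant fifth difference = -240.
Extend backward: -2592 + 240 = -2352;  -12714 + 2352 = -10362;  -37400 + 10362 = -27038;  -73356 + 27038 = -46318;  -100857 + 46318 = -54539

-54539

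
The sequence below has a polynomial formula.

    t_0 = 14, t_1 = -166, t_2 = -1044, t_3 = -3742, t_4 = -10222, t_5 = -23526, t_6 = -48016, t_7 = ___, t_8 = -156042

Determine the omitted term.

-89614

Using the first 7 terms:
D1: -180, -878, -2698, -6480, -13304, -24490
D2: -698, -1820, -3782, -6824, -11186
D3: -1122, -1962, -3042, -4362
D4: -840, -1080, -1320
D5: -240, -240
Constant fifth difference = -240.
Extend forward: -1320 − 240 = -1560;  -4362 − 1560 = -5922;  -11186 − 5922 = -17108;  -24490 − 17108 = -41598;  -48016 − 41598 = -89614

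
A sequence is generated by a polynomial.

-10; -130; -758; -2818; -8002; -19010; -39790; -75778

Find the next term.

Δ: -120  -628  -2060  -5184  -11008  -20780  -35988
Δ²: -508  -1432  -3124  -5824  -9772  -15208
Δ³: -924  -1692  -2700  -3948  -5436
Δ⁴: -768  -1008  -1248  -1488
Δ⁵: -240  -240  -240
Fifth differences constant at -240.
-1488 − 240 = -1728;  -5436 − 1728 = -7164;  -15208 − 7164 = -22372;  -35988 − 22372 = -58360;  -75778 − 58360 = -134138

-134138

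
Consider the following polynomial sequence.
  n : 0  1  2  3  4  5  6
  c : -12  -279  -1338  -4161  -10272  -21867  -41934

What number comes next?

D1: -267, -1059, -2823, -6111, -11595, -20067
D2: -792, -1764, -3288, -5484, -8472
D3: -972, -1524, -2196, -2988
D4: -552, -672, -792
D5: -120, -120
Constant fifth difference = -120, so extend:
-792 − 120 = -912;  -2988 − 912 = -3900;  -8472 − 3900 = -12372;  -20067 − 12372 = -32439;  -41934 − 32439 = -74373

-74373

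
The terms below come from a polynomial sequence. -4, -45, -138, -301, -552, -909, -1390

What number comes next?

-41  -93  -163  -251  -357  -481
-52  -70  -88  -106  -124
-18  -18  -18  -18
Third differences constant at -18.
-124 − 18 = -142;  -481 − 142 = -623;  -1390 − 623 = -2013

-2013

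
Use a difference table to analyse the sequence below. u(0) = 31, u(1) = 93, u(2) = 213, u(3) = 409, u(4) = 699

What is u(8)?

3159

First differences: 62, 120, 196, 290
Second differences: 58, 76, 94
Third differences: 18, 18
The third differences are constant (18).
94 + 18 = 112;  290 + 112 = 402;  699 + 402 = 1101
112 + 18 = 130;  402 + 130 = 532;  1101 + 532 = 1633
130 + 18 = 148;  532 + 148 = 680;  1633 + 680 = 2313
148 + 18 = 166;  680 + 166 = 846;  2313 + 846 = 3159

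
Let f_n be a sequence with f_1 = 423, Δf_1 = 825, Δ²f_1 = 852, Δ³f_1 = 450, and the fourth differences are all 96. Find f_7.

Build the table forward from the leading diagonal:
D4: 96, 96, 96, 96, 96, 96, 96
D3: 450, 546, 642, 738, 834, 930, 1026
D2: 852, 1302, 1848, 2490, 3228, 4062, 4992
D1: 825, 1677, 2979, 4827, 7317, 10545, 14607
f: 423, 1248, 2925, 5904, 10731, 18048, 28593

28593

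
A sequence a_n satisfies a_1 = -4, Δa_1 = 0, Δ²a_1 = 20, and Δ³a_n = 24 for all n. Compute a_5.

Build the table forward from the leading diagonal:
Third differences: 24, 24, 24, 24, 24
Second differences: 20, 44, 68, 92, 116
First differences: 0, 20, 64, 132, 224
a: -4, -4, 16, 80, 212

212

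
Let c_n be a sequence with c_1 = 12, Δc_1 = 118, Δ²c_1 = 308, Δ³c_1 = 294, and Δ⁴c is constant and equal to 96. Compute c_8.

Build the table forward from the leading diagonal:
Δ⁴: 96  96  96  96  96  96  96  96
Δ³: 294  390  486  582  678  774  870  966
Δ²: 308  602  992  1478  2060  2738  3512  4382
Δ: 118  426  1028  2020  3498  5558  8296  11808
c: 12  130  556  1584  3604  7102  12660  20956

20956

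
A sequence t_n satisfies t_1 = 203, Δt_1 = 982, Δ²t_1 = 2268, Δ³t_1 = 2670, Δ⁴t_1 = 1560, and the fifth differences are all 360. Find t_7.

119075

Build the table forward from the leading diagonal:
Fifth differences: 360  360  360  360  360  360  360
Fourth differences: 1560  1920  2280  2640  3000  3360  3720
Third differences: 2670  4230  6150  8430  11070  14070  17430
Second differences: 2268  4938  9168  15318  23748  34818  48888
First differences: 982  3250  8188  17356  32674  56422  91240
t: 203  1185  4435  12623  29979  62653  119075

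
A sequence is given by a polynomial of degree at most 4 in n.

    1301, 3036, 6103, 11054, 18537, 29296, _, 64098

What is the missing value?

44171

Using the first 6 terms:
D1: 1735, 3067, 4951, 7483, 10759
D2: 1332, 1884, 2532, 3276
D3: 552, 648, 744
D4: 96, 96
Constant fourth difference = 96.
Extend forward: 744 + 96 = 840;  3276 + 840 = 4116;  10759 + 4116 = 14875;  29296 + 14875 = 44171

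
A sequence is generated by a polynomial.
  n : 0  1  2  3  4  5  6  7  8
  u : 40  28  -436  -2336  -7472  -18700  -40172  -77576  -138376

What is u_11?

-567472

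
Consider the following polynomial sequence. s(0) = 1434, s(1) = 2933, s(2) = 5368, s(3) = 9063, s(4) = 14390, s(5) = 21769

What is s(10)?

Δ: 1499, 2435, 3695, 5327, 7379
Δ²: 936, 1260, 1632, 2052
Δ³: 324, 372, 420
Δ⁴: 48, 48
Fourth differences constant at 48.
420 + 48 = 468;  2052 + 468 = 2520;  7379 + 2520 = 9899;  21769 + 9899 = 31668
468 + 48 = 516;  2520 + 516 = 3036;  9899 + 3036 = 12935;  31668 + 12935 = 44603
516 + 48 = 564;  3036 + 564 = 3600;  12935 + 3600 = 16535;  44603 + 16535 = 61138
564 + 48 = 612;  3600 + 612 = 4212;  16535 + 4212 = 20747;  61138 + 20747 = 81885
612 + 48 = 660;  4212 + 660 = 4872;  20747 + 4872 = 25619;  81885 + 25619 = 107504

107504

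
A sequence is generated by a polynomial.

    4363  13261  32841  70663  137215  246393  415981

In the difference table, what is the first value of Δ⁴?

D1: 8898, 19580, 37822, 66552, 109178, 169588
D2: 10682, 18242, 28730, 42626, 60410
D3: 7560, 10488, 13896, 17784
D4: 2928, 3408, 3888
D5: 480, 480

2928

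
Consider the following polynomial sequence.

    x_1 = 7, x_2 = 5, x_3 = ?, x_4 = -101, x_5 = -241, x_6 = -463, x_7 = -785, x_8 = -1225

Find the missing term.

-25

Using the last 5 terms:
D1: -140, -222, -322, -440
D2: -82, -100, -118
D3: -18, -18
Constant third difference = -18.
Extend backward: -82 + 18 = -64;  -140 + 64 = -76;  -101 + 76 = -25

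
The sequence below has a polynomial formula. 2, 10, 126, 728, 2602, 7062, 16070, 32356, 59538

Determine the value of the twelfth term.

258480

8, 116, 602, 1874, 4460, 9008, 16286, 27182
108, 486, 1272, 2586, 4548, 7278, 10896
378, 786, 1314, 1962, 2730, 3618
408, 528, 648, 768, 888
120, 120, 120, 120
Fifth differences constant at 120.
888 + 120 = 1008;  3618 + 1008 = 4626;  10896 + 4626 = 15522;  27182 + 15522 = 42704;  59538 + 42704 = 102242
1008 + 120 = 1128;  4626 + 1128 = 5754;  15522 + 5754 = 21276;  42704 + 21276 = 63980;  102242 + 63980 = 166222
1128 + 120 = 1248;  5754 + 1248 = 7002;  21276 + 7002 = 28278;  63980 + 28278 = 92258;  166222 + 92258 = 258480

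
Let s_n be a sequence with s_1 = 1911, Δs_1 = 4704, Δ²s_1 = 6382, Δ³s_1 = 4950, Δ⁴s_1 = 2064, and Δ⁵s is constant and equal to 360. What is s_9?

Build the table forward from the leading diagonal:
Δ⁵: 360  360  360  360  360  360  360  360  360
Δ⁴: 2064  2424  2784  3144  3504  3864  4224  4584  4944
Δ³: 4950  7014  9438  12222  15366  18870  22734  26958  31542
Δ²: 6382  11332  18346  27784  40006  55372  74242  96976  123934
Δ: 4704  11086  22418  40764  68548  108554  163926  238168  335144
s: 1911  6615  17701  40119  80883  149431  257985  421911  660079

660079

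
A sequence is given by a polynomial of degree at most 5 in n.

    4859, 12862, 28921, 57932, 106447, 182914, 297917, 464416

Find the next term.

697987

First differences: 8003, 16059, 29011, 48515, 76467, 115003, 166499
Second differences: 8056, 12952, 19504, 27952, 38536, 51496
Third differences: 4896, 6552, 8448, 10584, 12960
Fourth differences: 1656, 1896, 2136, 2376
Fifth differences: 240, 240, 240
The fifth differences are constant (240).
2376 + 240 = 2616;  12960 + 2616 = 15576;  51496 + 15576 = 67072;  166499 + 67072 = 233571;  464416 + 233571 = 697987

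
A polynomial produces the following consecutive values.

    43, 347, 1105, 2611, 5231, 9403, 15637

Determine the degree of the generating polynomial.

D1: 304, 758, 1506, 2620, 4172, 6234
D2: 454, 748, 1114, 1552, 2062
D3: 294, 366, 438, 510
D4: 72, 72, 72
The fourth differences are constant, so the polynomial has degree 4.

4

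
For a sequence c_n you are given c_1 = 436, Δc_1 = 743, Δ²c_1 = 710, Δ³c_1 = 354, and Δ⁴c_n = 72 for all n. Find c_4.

Build the table forward from the leading diagonal:
Fourth differences: 72, 72, 72, 72
Third differences: 354, 426, 498, 570
Second differences: 710, 1064, 1490, 1988
First differences: 743, 1453, 2517, 4007
c: 436, 1179, 2632, 5149

5149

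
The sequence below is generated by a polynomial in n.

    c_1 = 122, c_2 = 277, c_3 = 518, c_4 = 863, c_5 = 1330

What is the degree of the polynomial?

3

155, 241, 345, 467
86, 104, 122
18, 18
The third differences are constant, so the polynomial has degree 3.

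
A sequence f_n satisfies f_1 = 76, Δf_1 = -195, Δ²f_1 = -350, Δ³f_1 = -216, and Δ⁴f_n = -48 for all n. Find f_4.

-1775

Build the table forward from the leading diagonal:
Δ⁴: -48  -48  -48  -48
Δ³: -216  -264  -312  -360
Δ²: -350  -566  -830  -1142
Δ: -195  -545  -1111  -1941
f: 76  -119  -664  -1775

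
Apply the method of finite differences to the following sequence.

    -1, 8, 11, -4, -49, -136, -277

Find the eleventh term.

-1621

9, 3, -15, -45, -87, -141
-6, -18, -30, -42, -54
-12, -12, -12, -12
Third differences constant at -12.
-54 − 12 = -66;  -141 − 66 = -207;  -277 − 207 = -484
-66 − 12 = -78;  -207 − 78 = -285;  -484 − 285 = -769
-78 − 12 = -90;  -285 − 90 = -375;  -769 − 375 = -1144
-90 − 12 = -102;  -375 − 102 = -477;  -1144 − 477 = -1621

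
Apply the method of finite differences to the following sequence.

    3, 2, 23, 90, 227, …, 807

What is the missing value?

458

Using the first 5 terms:
First differences: -1  21  67  137
Second differences: 22  46  70
Third differences: 24  24
Constant third difference = 24.
Extend forward: 70 + 24 = 94;  137 + 94 = 231;  227 + 231 = 458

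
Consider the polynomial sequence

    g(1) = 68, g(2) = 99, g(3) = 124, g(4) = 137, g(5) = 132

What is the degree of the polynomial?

3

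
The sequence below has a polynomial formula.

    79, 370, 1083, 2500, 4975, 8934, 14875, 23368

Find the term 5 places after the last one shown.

129103

Δ: 291, 713, 1417, 2475, 3959, 5941, 8493
Δ²: 422, 704, 1058, 1484, 1982, 2552
Δ³: 282, 354, 426, 498, 570
Δ⁴: 72, 72, 72, 72
Fourth differences constant at 72.
570 + 72 = 642;  2552 + 642 = 3194;  8493 + 3194 = 11687;  23368 + 11687 = 35055
642 + 72 = 714;  3194 + 714 = 3908;  11687 + 3908 = 15595;  35055 + 15595 = 50650
714 + 72 = 786;  3908 + 786 = 4694;  15595 + 4694 = 20289;  50650 + 20289 = 70939
786 + 72 = 858;  4694 + 858 = 5552;  20289 + 5552 = 25841;  70939 + 25841 = 96780
858 + 72 = 930;  5552 + 930 = 6482;  25841 + 6482 = 32323;  96780 + 32323 = 129103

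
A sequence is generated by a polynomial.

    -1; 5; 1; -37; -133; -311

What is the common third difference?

D1: 6, -4, -38, -96, -178
D2: -10, -34, -58, -82
D3: -24, -24, -24

-24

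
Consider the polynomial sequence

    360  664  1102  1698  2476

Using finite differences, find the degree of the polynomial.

3

304, 438, 596, 778
134, 158, 182
24, 24
The third differences are constant, so the polynomial has degree 3.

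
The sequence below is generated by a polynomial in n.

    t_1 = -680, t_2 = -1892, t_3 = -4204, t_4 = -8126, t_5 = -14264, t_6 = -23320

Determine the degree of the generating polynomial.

D1: -1212, -2312, -3922, -6138, -9056
D2: -1100, -1610, -2216, -2918
D3: -510, -606, -702
D4: -96, -96
The fourth differences are constant, so the polynomial has degree 4.

4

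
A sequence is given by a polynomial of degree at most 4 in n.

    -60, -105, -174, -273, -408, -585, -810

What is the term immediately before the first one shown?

-33

Δ: -45  -69  -99  -135  -177  -225
Δ²: -24  -30  -36  -42  -48
Δ³: -6  -6  -6  -6
The third differences are constant at -6.
Work back: -24 + 6 = -18;  -45 + 18 = -27;  -60 + 27 = -33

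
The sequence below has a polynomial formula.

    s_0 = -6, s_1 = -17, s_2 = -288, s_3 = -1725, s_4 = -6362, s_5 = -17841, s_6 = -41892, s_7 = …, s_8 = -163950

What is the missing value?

-86813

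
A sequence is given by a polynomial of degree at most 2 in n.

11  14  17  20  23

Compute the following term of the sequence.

26

Δ: 3 , 3 , 3 , 3
The first differences are constant (3).
23 + 3 = 26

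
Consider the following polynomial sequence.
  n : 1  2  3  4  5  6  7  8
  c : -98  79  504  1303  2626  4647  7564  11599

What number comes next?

16998

First differences: 177 , 425 , 799 , 1323 , 2021 , 2917 , 4035
Second differences: 248 , 374 , 524 , 698 , 896 , 1118
Third differences: 126 , 150 , 174 , 198 , 222
Fourth differences: 24 , 24 , 24 , 24
The fourth differences are constant (24).
222 + 24 = 246;  1118 + 246 = 1364;  4035 + 1364 = 5399;  11599 + 5399 = 16998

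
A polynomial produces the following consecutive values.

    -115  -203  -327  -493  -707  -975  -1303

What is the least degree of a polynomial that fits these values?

First differences: -88, -124, -166, -214, -268, -328
Second differences: -36, -42, -48, -54, -60
Third differences: -6, -6, -6, -6
The third differences are constant, so the polynomial has degree 3.

3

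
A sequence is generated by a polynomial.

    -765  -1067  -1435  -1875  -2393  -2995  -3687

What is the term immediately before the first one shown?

-523

D1: -302  -368  -440  -518  -602  -692
D2: -66  -72  -78  -84  -90
D3: -6  -6  -6  -6
The third differences are constant at -6.
Work back: -66 + 6 = -60;  -302 + 60 = -242;  -765 + 242 = -523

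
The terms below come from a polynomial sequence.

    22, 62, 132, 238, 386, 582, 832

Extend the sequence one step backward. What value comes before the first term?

6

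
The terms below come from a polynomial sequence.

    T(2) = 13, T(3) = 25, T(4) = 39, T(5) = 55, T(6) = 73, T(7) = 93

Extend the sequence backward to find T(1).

3

12  14  16  18  20
2  2  2  2
The second differences are constant at 2.
Work back: 12 − 2 = 10;  13 − 10 = 3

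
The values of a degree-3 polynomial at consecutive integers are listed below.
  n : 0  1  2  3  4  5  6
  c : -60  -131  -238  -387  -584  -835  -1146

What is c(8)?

-71  -107  -149  -197  -251  -311
-36  -42  -48  -54  -60
-6  -6  -6  -6
Constant third difference = -6, so extend:
-60 − 6 = -66;  -311 − 66 = -377;  -1146 − 377 = -1523
-66 − 6 = -72;  -377 − 72 = -449;  -1523 − 449 = -1972

-1972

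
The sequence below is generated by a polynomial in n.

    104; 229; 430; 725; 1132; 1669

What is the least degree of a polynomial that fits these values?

3

Δ: 125, 201, 295, 407, 537
Δ²: 76, 94, 112, 130
Δ³: 18, 18, 18
The third differences are constant, so the polynomial has degree 3.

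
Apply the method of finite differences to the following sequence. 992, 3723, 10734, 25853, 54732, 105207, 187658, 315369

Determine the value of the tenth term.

2731 , 7011 , 15119 , 28879 , 50475 , 82451 , 127711
4280 , 8108 , 13760 , 21596 , 31976 , 45260
3828 , 5652 , 7836 , 10380 , 13284
1824 , 2184 , 2544 , 2904
360 , 360 , 360
Constant fifth difference = 360, so extend:
2904 + 360 = 3264;  13284 + 3264 = 16548;  45260 + 16548 = 61808;  127711 + 61808 = 189519;  315369 + 189519 = 504888
3264 + 360 = 3624;  16548 + 3624 = 20172;  61808 + 20172 = 81980;  189519 + 81980 = 271499;  504888 + 271499 = 776387

776387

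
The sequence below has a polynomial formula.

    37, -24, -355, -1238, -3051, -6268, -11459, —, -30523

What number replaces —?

-19290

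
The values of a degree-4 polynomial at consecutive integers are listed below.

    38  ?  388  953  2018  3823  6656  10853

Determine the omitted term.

Using the last 6 terms:
Δ: 565, 1065, 1805, 2833, 4197
Δ²: 500, 740, 1028, 1364
Δ³: 240, 288, 336
Δ⁴: 48, 48
Constant fourth difference = 48.
Extend backward: 240 − 48 = 192;  500 − 192 = 308;  565 − 308 = 257;  388 − 257 = 131

131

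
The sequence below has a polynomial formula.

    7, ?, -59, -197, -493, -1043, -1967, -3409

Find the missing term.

Using the last 6 terms:
-138, -296, -550, -924, -1442
-158, -254, -374, -518
-96, -120, -144
-24, -24
Constant fourth difference = -24.
Extend backward: -96 + 24 = -72;  -158 + 72 = -86;  -138 + 86 = -52;  -59 + 52 = -7

-7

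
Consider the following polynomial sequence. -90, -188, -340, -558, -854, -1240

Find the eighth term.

-2330

-98 , -152 , -218 , -296 , -386
-54 , -66 , -78 , -90
-12 , -12 , -12
The third differences are constant (-12).
-90 − 12 = -102;  -386 − 102 = -488;  -1240 − 488 = -1728
-102 − 12 = -114;  -488 − 114 = -602;  -1728 − 602 = -2330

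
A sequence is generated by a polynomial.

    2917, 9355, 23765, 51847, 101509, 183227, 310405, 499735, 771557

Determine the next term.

First differences: 6438 , 14410 , 28082 , 49662 , 81718 , 127178 , 189330 , 271822
Second differences: 7972 , 13672 , 21580 , 32056 , 45460 , 62152 , 82492
Third differences: 5700 , 7908 , 10476 , 13404 , 16692 , 20340
Fourth differences: 2208 , 2568 , 2928 , 3288 , 3648
Fifth differences: 360 , 360 , 360 , 360
Fifth differences constant at 360.
3648 + 360 = 4008;  20340 + 4008 = 24348;  82492 + 24348 = 106840;  271822 + 106840 = 378662;  771557 + 378662 = 1150219

1150219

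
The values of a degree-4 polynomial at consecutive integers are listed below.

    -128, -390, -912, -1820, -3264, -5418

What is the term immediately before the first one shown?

-262, -522, -908, -1444, -2154
-260, -386, -536, -710
-126, -150, -174
-24, -24
The fourth differences are constant at -24.
Work back: -126 + 24 = -102;  -260 + 102 = -158;  -262 + 158 = -104;  -128 + 104 = -24

-24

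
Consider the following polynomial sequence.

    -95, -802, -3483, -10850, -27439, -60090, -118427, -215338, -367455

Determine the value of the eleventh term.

-925435

D1: -707, -2681, -7367, -16589, -32651, -58337, -96911, -152117
D2: -1974, -4686, -9222, -16062, -25686, -38574, -55206
D3: -2712, -4536, -6840, -9624, -12888, -16632
D4: -1824, -2304, -2784, -3264, -3744
D5: -480, -480, -480, -480
The fifth differences are constant (-480).
-3744 − 480 = -4224;  -16632 − 4224 = -20856;  -55206 − 20856 = -76062;  -152117 − 76062 = -228179;  -367455 − 228179 = -595634
-4224 − 480 = -4704;  -20856 − 4704 = -25560;  -76062 − 25560 = -101622;  -228179 − 101622 = -329801;  -595634 − 329801 = -925435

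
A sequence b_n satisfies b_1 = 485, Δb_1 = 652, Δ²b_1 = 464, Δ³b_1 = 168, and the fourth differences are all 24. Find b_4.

Build the table forward from the leading diagonal:
Fourth differences: 24  24  24  24
Third differences: 168  192  216  240
Second differences: 464  632  824  1040
First differences: 652  1116  1748  2572
b: 485  1137  2253  4001

4001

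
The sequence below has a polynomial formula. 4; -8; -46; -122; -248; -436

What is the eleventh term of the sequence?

-12, -38, -76, -126, -188
-26, -38, -50, -62
-12, -12, -12
Third differences constant at -12.
-62 − 12 = -74;  -188 − 74 = -262;  -436 − 262 = -698
-74 − 12 = -86;  -262 − 86 = -348;  -698 − 348 = -1046
-86 − 12 = -98;  -348 − 98 = -446;  -1046 − 446 = -1492
-98 − 12 = -110;  -446 − 110 = -556;  -1492 − 556 = -2048
-110 − 12 = -122;  -556 − 122 = -678;  -2048 − 678 = -2726

-2726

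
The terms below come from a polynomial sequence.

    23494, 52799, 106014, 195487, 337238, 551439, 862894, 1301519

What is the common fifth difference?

Δ: 29305, 53215, 89473, 141751, 214201, 311455, 438625
Δ²: 23910, 36258, 52278, 72450, 97254, 127170
Δ³: 12348, 16020, 20172, 24804, 29916
Δ⁴: 3672, 4152, 4632, 5112
Δ⁵: 480, 480, 480

480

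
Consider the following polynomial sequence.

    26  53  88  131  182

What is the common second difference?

First differences: 27, 35, 43, 51
Second differences: 8, 8, 8

8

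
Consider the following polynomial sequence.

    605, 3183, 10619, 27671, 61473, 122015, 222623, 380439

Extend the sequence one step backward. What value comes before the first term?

23

First differences: 2578  7436  17052  33802  60542  100608  157816
Second differences: 4858  9616  16750  26740  40066  57208
Third differences: 4758  7134  9990  13326  17142
Fourth differences: 2376  2856  3336  3816
Fifth differences: 480  480  480
The fifth differences are constant at 480.
Work back: 2376 − 480 = 1896;  4758 − 1896 = 2862;  4858 − 2862 = 1996;  2578 − 1996 = 582;  605 − 582 = 23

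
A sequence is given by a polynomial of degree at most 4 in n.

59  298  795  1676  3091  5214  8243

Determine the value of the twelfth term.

Δ: 239 , 497 , 881 , 1415 , 2123 , 3029
Δ²: 258 , 384 , 534 , 708 , 906
Δ³: 126 , 150 , 174 , 198
Δ⁴: 24 , 24 , 24
Constant fourth difference = 24, so extend:
198 + 24 = 222;  906 + 222 = 1128;  3029 + 1128 = 4157;  8243 + 4157 = 12400
222 + 24 = 246;  1128 + 246 = 1374;  4157 + 1374 = 5531;  12400 + 5531 = 17931
246 + 24 = 270;  1374 + 270 = 1644;  5531 + 1644 = 7175;  17931 + 7175 = 25106
270 + 24 = 294;  1644 + 294 = 1938;  7175 + 1938 = 9113;  25106 + 9113 = 34219
294 + 24 = 318;  1938 + 318 = 2256;  9113 + 2256 = 11369;  34219 + 11369 = 45588

45588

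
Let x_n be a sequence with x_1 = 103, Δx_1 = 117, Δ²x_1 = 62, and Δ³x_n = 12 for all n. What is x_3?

399

Build the table forward from the leading diagonal:
Third differences: 12  12  12
Second differences: 62  74  86
First differences: 117  179  253
x: 103  220  399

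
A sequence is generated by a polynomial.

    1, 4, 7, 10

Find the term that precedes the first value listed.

-2

Δ: 3  3  3
The first differences are constant at 3.
Work back: 1 − 3 = -2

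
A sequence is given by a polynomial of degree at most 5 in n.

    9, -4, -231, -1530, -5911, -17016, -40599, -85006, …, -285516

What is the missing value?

-161655

Using the first 8 terms:
Δ: -13  -227  -1299  -4381  -11105  -23583  -44407
Δ²: -214  -1072  -3082  -6724  -12478  -20824
Δ³: -858  -2010  -3642  -5754  -8346
Δ⁴: -1152  -1632  -2112  -2592
Δ⁵: -480  -480  -480
Constant fifth difference = -480.
Extend forward: -2592 − 480 = -3072;  -8346 − 3072 = -11418;  -20824 − 11418 = -32242;  -44407 − 32242 = -76649;  -85006 − 76649 = -161655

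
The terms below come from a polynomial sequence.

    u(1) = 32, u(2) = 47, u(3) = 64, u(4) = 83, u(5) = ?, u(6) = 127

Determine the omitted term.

Using the first 4 terms:
Δ: 15  17  19
Δ²: 2  2
Constant second difference = 2.
Extend forward: 19 + 2 = 21;  83 + 21 = 104

104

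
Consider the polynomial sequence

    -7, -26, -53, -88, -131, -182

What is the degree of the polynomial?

2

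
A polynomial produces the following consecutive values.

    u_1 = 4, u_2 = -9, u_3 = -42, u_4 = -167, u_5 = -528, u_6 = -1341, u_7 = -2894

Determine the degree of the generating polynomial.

4

First differences: -13, -33, -125, -361, -813, -1553
Second differences: -20, -92, -236, -452, -740
Third differences: -72, -144, -216, -288
Fourth differences: -72, -72, -72
The fourth differences are constant, so the polynomial has degree 4.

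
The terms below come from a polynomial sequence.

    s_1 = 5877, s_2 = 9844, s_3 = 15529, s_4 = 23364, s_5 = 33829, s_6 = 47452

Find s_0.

3244

3967, 5685, 7835, 10465, 13623
1718, 2150, 2630, 3158
432, 480, 528
48, 48
The fourth differences are constant at 48.
Work back: 432 − 48 = 384;  1718 − 384 = 1334;  3967 − 1334 = 2633;  5877 − 2633 = 3244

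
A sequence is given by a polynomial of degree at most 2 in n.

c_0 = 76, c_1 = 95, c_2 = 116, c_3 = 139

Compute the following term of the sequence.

First differences: 19  21  23
Second differences: 2  2
Constant second difference = 2, so extend:
23 + 2 = 25;  139 + 25 = 164

164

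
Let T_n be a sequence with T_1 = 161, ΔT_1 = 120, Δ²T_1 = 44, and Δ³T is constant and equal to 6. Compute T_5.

929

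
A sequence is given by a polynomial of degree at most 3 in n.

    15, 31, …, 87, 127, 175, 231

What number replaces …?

55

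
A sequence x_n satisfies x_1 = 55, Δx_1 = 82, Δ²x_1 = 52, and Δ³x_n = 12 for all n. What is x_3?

271

Build the table forward from the leading diagonal:
D3: 12  12  12
D2: 52  64  76
D1: 82  134  198
x: 55  137  271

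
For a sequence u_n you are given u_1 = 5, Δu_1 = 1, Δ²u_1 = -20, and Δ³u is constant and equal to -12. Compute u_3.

Build the table forward from the leading diagonal:
D3: -12  -12  -12
D2: -20  -32  -44
D1: 1  -19  -51
u: 5  6  -13

-13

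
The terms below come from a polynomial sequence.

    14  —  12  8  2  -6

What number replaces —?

Using the last 4 terms:
Δ: -4, -6, -8
Δ²: -2, -2
Constant second difference = -2.
Extend backward: -4 + 2 = -2;  12 + 2 = 14

14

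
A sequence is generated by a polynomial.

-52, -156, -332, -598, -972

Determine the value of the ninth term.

First differences: -104 , -176 , -266 , -374
Second differences: -72 , -90 , -108
Third differences: -18 , -18
Third differences constant at -18.
-108 − 18 = -126;  -374 − 126 = -500;  -972 − 500 = -1472
-126 − 18 = -144;  -500 − 144 = -644;  -1472 − 644 = -2116
-144 − 18 = -162;  -644 − 162 = -806;  -2116 − 806 = -2922
-162 − 18 = -180;  -806 − 180 = -986;  -2922 − 986 = -3908

-3908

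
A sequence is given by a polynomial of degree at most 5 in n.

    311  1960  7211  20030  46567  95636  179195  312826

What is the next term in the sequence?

516215

First differences: 1649  5251  12819  26537  49069  83559  133631
Second differences: 3602  7568  13718  22532  34490  50072
Third differences: 3966  6150  8814  11958  15582
Fourth differences: 2184  2664  3144  3624
Fifth differences: 480  480  480
Constant fifth difference = 480, so extend:
3624 + 480 = 4104;  15582 + 4104 = 19686;  50072 + 19686 = 69758;  133631 + 69758 = 203389;  312826 + 203389 = 516215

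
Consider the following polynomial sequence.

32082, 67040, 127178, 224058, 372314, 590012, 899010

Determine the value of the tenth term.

Δ: 34958, 60138, 96880, 148256, 217698, 308998
Δ²: 25180, 36742, 51376, 69442, 91300
Δ³: 11562, 14634, 18066, 21858
Δ⁴: 3072, 3432, 3792
Δ⁵: 360, 360
Fifth differences constant at 360.
3792 + 360 = 4152;  21858 + 4152 = 26010;  91300 + 26010 = 117310;  308998 + 117310 = 426308;  899010 + 426308 = 1325318
4152 + 360 = 4512;  26010 + 4512 = 30522;  117310 + 30522 = 147832;  426308 + 147832 = 574140;  1325318 + 574140 = 1899458
4512 + 360 = 4872;  30522 + 4872 = 35394;  147832 + 35394 = 183226;  574140 + 183226 = 757366;  1899458 + 757366 = 2656824

2656824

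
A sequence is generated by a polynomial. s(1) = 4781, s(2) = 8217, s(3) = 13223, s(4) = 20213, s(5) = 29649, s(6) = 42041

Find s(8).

D1: 3436, 5006, 6990, 9436, 12392
D2: 1570, 1984, 2446, 2956
D3: 414, 462, 510
D4: 48, 48
Fourth differences constant at 48.
510 + 48 = 558;  2956 + 558 = 3514;  12392 + 3514 = 15906;  42041 + 15906 = 57947
558 + 48 = 606;  3514 + 606 = 4120;  15906 + 4120 = 20026;  57947 + 20026 = 77973

77973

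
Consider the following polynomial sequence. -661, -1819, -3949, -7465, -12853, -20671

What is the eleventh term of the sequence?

First differences: -1158, -2130, -3516, -5388, -7818
Second differences: -972, -1386, -1872, -2430
Third differences: -414, -486, -558
Fourth differences: -72, -72
Constant fourth difference = -72, so extend:
-558 − 72 = -630;  -2430 − 630 = -3060;  -7818 − 3060 = -10878;  -20671 − 10878 = -31549
-630 − 72 = -702;  -3060 − 702 = -3762;  -10878 − 3762 = -14640;  -31549 − 14640 = -46189
-702 − 72 = -774;  -3762 − 774 = -4536;  -14640 − 4536 = -19176;  -46189 − 19176 = -65365
-774 − 72 = -846;  -4536 − 846 = -5382;  -19176 − 5382 = -24558;  -65365 − 24558 = -89923
-846 − 72 = -918;  -5382 − 918 = -6300;  -24558 − 6300 = -30858;  -89923 − 30858 = -120781

-120781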